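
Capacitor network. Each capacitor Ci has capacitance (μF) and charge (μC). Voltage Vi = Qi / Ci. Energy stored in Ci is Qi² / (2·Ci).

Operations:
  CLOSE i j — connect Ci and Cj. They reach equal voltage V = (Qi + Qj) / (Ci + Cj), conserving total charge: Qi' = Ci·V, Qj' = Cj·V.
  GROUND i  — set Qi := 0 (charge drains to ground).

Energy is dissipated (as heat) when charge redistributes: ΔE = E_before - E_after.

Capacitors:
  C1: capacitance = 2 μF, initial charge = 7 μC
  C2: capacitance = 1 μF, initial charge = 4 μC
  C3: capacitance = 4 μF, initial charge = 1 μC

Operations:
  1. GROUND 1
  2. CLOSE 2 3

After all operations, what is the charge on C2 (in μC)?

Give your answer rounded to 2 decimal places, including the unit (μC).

Answer: 1.00 μC

Derivation:
Initial: C1(2μF, Q=7μC, V=3.50V), C2(1μF, Q=4μC, V=4.00V), C3(4μF, Q=1μC, V=0.25V)
Op 1: GROUND 1: Q1=0; energy lost=12.250
Op 2: CLOSE 2-3: Q_total=5.00, C_total=5.00, V=1.00; Q2=1.00, Q3=4.00; dissipated=5.625
Final charges: Q1=0.00, Q2=1.00, Q3=4.00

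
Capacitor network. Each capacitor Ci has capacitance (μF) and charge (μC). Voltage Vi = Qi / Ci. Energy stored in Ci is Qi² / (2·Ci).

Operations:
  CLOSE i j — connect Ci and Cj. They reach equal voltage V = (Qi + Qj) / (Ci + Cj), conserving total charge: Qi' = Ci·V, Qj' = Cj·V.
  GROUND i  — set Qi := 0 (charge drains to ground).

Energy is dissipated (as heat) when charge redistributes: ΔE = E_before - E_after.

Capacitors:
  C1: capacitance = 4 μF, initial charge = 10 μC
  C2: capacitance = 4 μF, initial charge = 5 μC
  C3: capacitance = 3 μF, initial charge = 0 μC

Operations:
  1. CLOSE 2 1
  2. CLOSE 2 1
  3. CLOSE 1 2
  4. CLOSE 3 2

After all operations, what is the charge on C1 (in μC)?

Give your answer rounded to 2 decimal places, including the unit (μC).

Initial: C1(4μF, Q=10μC, V=2.50V), C2(4μF, Q=5μC, V=1.25V), C3(3μF, Q=0μC, V=0.00V)
Op 1: CLOSE 2-1: Q_total=15.00, C_total=8.00, V=1.88; Q2=7.50, Q1=7.50; dissipated=1.562
Op 2: CLOSE 2-1: Q_total=15.00, C_total=8.00, V=1.88; Q2=7.50, Q1=7.50; dissipated=0.000
Op 3: CLOSE 1-2: Q_total=15.00, C_total=8.00, V=1.88; Q1=7.50, Q2=7.50; dissipated=0.000
Op 4: CLOSE 3-2: Q_total=7.50, C_total=7.00, V=1.07; Q3=3.21, Q2=4.29; dissipated=3.013
Final charges: Q1=7.50, Q2=4.29, Q3=3.21

Answer: 7.50 μC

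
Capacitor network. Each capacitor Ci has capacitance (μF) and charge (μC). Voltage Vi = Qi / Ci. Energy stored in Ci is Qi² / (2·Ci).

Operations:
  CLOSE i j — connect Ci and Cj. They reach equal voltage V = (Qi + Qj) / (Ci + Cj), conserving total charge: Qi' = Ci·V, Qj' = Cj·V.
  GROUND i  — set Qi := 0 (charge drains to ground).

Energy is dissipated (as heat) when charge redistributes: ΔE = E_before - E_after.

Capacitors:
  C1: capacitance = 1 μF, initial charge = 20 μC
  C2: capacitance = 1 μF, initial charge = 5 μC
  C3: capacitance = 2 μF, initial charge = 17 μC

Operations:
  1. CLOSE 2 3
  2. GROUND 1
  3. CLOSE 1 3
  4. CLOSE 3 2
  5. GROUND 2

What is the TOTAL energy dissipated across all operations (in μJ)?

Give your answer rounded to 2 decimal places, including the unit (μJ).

Answer: 240.27 μJ

Derivation:
Initial: C1(1μF, Q=20μC, V=20.00V), C2(1μF, Q=5μC, V=5.00V), C3(2μF, Q=17μC, V=8.50V)
Op 1: CLOSE 2-3: Q_total=22.00, C_total=3.00, V=7.33; Q2=7.33, Q3=14.67; dissipated=4.083
Op 2: GROUND 1: Q1=0; energy lost=200.000
Op 3: CLOSE 1-3: Q_total=14.67, C_total=3.00, V=4.89; Q1=4.89, Q3=9.78; dissipated=17.926
Op 4: CLOSE 3-2: Q_total=17.11, C_total=3.00, V=5.70; Q3=11.41, Q2=5.70; dissipated=1.992
Op 5: GROUND 2: Q2=0; energy lost=16.266
Total dissipated: 240.267 μJ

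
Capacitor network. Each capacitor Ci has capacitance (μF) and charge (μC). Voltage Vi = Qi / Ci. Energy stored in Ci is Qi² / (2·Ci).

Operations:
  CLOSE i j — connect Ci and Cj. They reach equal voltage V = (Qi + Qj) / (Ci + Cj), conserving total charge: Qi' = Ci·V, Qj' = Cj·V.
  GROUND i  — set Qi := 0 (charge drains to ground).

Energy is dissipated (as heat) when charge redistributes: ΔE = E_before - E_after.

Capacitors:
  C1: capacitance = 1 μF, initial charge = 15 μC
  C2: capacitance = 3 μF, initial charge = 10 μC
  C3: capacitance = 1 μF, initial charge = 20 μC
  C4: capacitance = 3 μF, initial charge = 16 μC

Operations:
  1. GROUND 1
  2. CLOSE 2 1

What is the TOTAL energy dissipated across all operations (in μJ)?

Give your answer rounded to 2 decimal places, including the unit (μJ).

Initial: C1(1μF, Q=15μC, V=15.00V), C2(3μF, Q=10μC, V=3.33V), C3(1μF, Q=20μC, V=20.00V), C4(3μF, Q=16μC, V=5.33V)
Op 1: GROUND 1: Q1=0; energy lost=112.500
Op 2: CLOSE 2-1: Q_total=10.00, C_total=4.00, V=2.50; Q2=7.50, Q1=2.50; dissipated=4.167
Total dissipated: 116.667 μJ

Answer: 116.67 μJ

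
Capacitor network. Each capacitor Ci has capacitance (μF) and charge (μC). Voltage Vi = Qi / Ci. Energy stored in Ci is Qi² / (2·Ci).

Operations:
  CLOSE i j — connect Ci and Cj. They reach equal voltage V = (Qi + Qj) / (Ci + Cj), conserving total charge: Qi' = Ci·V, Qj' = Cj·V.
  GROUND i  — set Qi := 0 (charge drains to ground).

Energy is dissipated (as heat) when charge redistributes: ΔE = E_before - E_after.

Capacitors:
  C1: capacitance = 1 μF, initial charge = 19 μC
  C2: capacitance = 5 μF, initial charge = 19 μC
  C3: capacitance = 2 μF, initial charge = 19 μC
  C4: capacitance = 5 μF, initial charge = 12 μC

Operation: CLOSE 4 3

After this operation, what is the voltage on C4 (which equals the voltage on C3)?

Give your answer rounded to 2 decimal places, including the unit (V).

Initial: C1(1μF, Q=19μC, V=19.00V), C2(5μF, Q=19μC, V=3.80V), C3(2μF, Q=19μC, V=9.50V), C4(5μF, Q=12μC, V=2.40V)
Op 1: CLOSE 4-3: Q_total=31.00, C_total=7.00, V=4.43; Q4=22.14, Q3=8.86; dissipated=36.007

Answer: 4.43 V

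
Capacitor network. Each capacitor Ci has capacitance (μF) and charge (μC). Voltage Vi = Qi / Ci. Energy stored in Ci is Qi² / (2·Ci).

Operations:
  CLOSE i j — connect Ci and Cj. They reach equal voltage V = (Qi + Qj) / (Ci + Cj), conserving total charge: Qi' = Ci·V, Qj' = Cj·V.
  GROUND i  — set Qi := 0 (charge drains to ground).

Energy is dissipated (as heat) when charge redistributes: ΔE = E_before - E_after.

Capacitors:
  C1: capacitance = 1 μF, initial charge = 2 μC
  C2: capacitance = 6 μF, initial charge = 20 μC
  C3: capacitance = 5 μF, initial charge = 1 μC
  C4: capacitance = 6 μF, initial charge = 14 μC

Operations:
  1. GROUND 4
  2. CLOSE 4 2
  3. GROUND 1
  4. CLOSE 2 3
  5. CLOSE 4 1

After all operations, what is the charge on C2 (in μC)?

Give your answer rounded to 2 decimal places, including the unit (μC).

Answer: 6.00 μC

Derivation:
Initial: C1(1μF, Q=2μC, V=2.00V), C2(6μF, Q=20μC, V=3.33V), C3(5μF, Q=1μC, V=0.20V), C4(6μF, Q=14μC, V=2.33V)
Op 1: GROUND 4: Q4=0; energy lost=16.333
Op 2: CLOSE 4-2: Q_total=20.00, C_total=12.00, V=1.67; Q4=10.00, Q2=10.00; dissipated=16.667
Op 3: GROUND 1: Q1=0; energy lost=2.000
Op 4: CLOSE 2-3: Q_total=11.00, C_total=11.00, V=1.00; Q2=6.00, Q3=5.00; dissipated=2.933
Op 5: CLOSE 4-1: Q_total=10.00, C_total=7.00, V=1.43; Q4=8.57, Q1=1.43; dissipated=1.190
Final charges: Q1=1.43, Q2=6.00, Q3=5.00, Q4=8.57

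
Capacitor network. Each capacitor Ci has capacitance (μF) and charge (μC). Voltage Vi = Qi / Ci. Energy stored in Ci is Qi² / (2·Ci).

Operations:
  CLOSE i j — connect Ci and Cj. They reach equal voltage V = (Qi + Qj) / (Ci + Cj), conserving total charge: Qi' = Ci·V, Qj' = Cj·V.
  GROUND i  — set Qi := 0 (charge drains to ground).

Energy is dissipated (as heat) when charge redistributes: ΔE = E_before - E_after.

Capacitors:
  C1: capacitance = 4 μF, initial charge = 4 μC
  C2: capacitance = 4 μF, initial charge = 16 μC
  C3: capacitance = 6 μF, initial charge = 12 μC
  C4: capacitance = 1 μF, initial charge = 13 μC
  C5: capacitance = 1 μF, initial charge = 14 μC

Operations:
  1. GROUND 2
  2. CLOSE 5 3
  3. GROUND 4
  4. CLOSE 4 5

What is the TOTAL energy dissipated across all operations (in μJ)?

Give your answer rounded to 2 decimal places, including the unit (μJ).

Initial: C1(4μF, Q=4μC, V=1.00V), C2(4μF, Q=16μC, V=4.00V), C3(6μF, Q=12μC, V=2.00V), C4(1μF, Q=13μC, V=13.00V), C5(1μF, Q=14μC, V=14.00V)
Op 1: GROUND 2: Q2=0; energy lost=32.000
Op 2: CLOSE 5-3: Q_total=26.00, C_total=7.00, V=3.71; Q5=3.71, Q3=22.29; dissipated=61.714
Op 3: GROUND 4: Q4=0; energy lost=84.500
Op 4: CLOSE 4-5: Q_total=3.71, C_total=2.00, V=1.86; Q4=1.86, Q5=1.86; dissipated=3.449
Total dissipated: 181.663 μJ

Answer: 181.66 μJ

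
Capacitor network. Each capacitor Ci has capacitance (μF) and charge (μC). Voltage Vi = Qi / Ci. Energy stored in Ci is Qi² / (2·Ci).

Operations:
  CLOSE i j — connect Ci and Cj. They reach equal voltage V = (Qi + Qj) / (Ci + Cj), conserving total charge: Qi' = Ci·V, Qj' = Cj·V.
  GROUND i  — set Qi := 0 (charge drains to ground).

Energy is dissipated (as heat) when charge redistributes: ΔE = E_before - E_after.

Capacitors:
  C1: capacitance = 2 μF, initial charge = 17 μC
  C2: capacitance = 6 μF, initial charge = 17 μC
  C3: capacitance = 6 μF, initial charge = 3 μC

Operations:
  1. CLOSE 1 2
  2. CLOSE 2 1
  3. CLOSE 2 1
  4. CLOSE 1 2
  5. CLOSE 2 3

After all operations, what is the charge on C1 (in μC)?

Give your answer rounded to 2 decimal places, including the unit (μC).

Initial: C1(2μF, Q=17μC, V=8.50V), C2(6μF, Q=17μC, V=2.83V), C3(6μF, Q=3μC, V=0.50V)
Op 1: CLOSE 1-2: Q_total=34.00, C_total=8.00, V=4.25; Q1=8.50, Q2=25.50; dissipated=24.083
Op 2: CLOSE 2-1: Q_total=34.00, C_total=8.00, V=4.25; Q2=25.50, Q1=8.50; dissipated=0.000
Op 3: CLOSE 2-1: Q_total=34.00, C_total=8.00, V=4.25; Q2=25.50, Q1=8.50; dissipated=0.000
Op 4: CLOSE 1-2: Q_total=34.00, C_total=8.00, V=4.25; Q1=8.50, Q2=25.50; dissipated=0.000
Op 5: CLOSE 2-3: Q_total=28.50, C_total=12.00, V=2.38; Q2=14.25, Q3=14.25; dissipated=21.094
Final charges: Q1=8.50, Q2=14.25, Q3=14.25

Answer: 8.50 μC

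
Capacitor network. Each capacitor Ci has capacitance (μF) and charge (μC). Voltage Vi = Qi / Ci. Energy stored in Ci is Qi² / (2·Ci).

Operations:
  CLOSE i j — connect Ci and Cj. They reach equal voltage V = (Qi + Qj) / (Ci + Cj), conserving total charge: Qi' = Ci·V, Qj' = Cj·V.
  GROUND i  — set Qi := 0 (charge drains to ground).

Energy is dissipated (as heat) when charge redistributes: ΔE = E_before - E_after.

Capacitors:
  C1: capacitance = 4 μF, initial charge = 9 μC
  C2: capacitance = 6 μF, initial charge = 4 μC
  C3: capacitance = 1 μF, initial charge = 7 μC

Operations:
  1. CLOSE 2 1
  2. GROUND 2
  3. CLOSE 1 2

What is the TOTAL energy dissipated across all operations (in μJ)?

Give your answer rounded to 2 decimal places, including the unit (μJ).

Answer: 10.11 μJ

Derivation:
Initial: C1(4μF, Q=9μC, V=2.25V), C2(6μF, Q=4μC, V=0.67V), C3(1μF, Q=7μC, V=7.00V)
Op 1: CLOSE 2-1: Q_total=13.00, C_total=10.00, V=1.30; Q2=7.80, Q1=5.20; dissipated=3.008
Op 2: GROUND 2: Q2=0; energy lost=5.070
Op 3: CLOSE 1-2: Q_total=5.20, C_total=10.00, V=0.52; Q1=2.08, Q2=3.12; dissipated=2.028
Total dissipated: 10.106 μJ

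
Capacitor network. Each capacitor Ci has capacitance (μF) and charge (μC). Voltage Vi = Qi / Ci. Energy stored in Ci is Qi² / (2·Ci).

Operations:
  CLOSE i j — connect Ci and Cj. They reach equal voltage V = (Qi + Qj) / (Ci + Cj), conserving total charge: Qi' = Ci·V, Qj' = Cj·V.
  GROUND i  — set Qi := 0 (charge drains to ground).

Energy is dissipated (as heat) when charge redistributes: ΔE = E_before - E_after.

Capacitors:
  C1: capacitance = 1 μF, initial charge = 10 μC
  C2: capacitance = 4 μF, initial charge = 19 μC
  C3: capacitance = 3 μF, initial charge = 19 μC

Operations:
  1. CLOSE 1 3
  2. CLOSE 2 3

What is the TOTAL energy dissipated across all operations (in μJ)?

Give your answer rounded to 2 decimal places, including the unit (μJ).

Initial: C1(1μF, Q=10μC, V=10.00V), C2(4μF, Q=19μC, V=4.75V), C3(3μF, Q=19μC, V=6.33V)
Op 1: CLOSE 1-3: Q_total=29.00, C_total=4.00, V=7.25; Q1=7.25, Q3=21.75; dissipated=5.042
Op 2: CLOSE 2-3: Q_total=40.75, C_total=7.00, V=5.82; Q2=23.29, Q3=17.46; dissipated=5.357
Total dissipated: 10.399 μJ

Answer: 10.40 μJ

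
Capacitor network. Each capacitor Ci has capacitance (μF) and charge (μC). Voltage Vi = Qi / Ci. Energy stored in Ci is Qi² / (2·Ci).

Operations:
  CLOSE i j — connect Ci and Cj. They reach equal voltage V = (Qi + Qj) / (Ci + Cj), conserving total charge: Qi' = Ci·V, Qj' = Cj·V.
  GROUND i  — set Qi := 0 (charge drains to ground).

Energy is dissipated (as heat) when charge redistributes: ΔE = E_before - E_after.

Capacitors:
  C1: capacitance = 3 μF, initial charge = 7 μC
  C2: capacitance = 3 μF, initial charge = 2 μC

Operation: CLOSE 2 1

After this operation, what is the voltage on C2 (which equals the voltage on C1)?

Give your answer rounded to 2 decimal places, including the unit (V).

Initial: C1(3μF, Q=7μC, V=2.33V), C2(3μF, Q=2μC, V=0.67V)
Op 1: CLOSE 2-1: Q_total=9.00, C_total=6.00, V=1.50; Q2=4.50, Q1=4.50; dissipated=2.083

Answer: 1.50 V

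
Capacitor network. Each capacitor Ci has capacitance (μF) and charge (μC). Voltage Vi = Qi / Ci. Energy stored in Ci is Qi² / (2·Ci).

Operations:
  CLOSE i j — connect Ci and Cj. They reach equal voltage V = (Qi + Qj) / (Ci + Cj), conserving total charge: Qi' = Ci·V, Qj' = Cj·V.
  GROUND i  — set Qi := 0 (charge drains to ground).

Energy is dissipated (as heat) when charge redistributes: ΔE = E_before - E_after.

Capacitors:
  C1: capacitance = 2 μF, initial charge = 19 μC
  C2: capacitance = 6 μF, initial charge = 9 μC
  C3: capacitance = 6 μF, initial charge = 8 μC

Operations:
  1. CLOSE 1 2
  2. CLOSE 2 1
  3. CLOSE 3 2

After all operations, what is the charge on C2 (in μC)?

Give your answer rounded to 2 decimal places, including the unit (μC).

Initial: C1(2μF, Q=19μC, V=9.50V), C2(6μF, Q=9μC, V=1.50V), C3(6μF, Q=8μC, V=1.33V)
Op 1: CLOSE 1-2: Q_total=28.00, C_total=8.00, V=3.50; Q1=7.00, Q2=21.00; dissipated=48.000
Op 2: CLOSE 2-1: Q_total=28.00, C_total=8.00, V=3.50; Q2=21.00, Q1=7.00; dissipated=0.000
Op 3: CLOSE 3-2: Q_total=29.00, C_total=12.00, V=2.42; Q3=14.50, Q2=14.50; dissipated=7.042
Final charges: Q1=7.00, Q2=14.50, Q3=14.50

Answer: 14.50 μC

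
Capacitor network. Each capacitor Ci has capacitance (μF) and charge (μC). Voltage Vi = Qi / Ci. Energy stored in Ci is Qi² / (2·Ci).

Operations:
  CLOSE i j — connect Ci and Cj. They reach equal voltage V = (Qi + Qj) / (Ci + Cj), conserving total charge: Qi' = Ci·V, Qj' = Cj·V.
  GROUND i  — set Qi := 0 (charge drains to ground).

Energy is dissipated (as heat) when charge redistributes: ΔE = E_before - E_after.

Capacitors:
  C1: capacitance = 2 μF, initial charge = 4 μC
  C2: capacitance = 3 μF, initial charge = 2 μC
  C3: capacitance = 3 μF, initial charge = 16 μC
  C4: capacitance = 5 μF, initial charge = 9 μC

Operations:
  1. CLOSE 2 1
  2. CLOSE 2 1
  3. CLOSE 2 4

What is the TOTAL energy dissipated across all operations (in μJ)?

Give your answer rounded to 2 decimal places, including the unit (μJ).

Initial: C1(2μF, Q=4μC, V=2.00V), C2(3μF, Q=2μC, V=0.67V), C3(3μF, Q=16μC, V=5.33V), C4(5μF, Q=9μC, V=1.80V)
Op 1: CLOSE 2-1: Q_total=6.00, C_total=5.00, V=1.20; Q2=3.60, Q1=2.40; dissipated=1.067
Op 2: CLOSE 2-1: Q_total=6.00, C_total=5.00, V=1.20; Q2=3.60, Q1=2.40; dissipated=0.000
Op 3: CLOSE 2-4: Q_total=12.60, C_total=8.00, V=1.57; Q2=4.72, Q4=7.88; dissipated=0.338
Total dissipated: 1.404 μJ

Answer: 1.40 μJ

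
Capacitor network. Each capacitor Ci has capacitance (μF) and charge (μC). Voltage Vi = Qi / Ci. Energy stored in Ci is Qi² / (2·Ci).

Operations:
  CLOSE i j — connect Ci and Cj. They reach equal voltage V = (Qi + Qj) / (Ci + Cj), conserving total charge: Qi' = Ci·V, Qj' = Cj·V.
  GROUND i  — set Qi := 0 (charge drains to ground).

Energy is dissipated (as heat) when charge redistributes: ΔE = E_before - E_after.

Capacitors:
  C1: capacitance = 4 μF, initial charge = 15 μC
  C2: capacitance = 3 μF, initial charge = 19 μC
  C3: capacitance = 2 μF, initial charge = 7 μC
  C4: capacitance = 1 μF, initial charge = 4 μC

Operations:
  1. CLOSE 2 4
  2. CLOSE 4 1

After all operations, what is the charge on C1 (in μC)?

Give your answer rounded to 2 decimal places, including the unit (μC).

Answer: 16.60 μC

Derivation:
Initial: C1(4μF, Q=15μC, V=3.75V), C2(3μF, Q=19μC, V=6.33V), C3(2μF, Q=7μC, V=3.50V), C4(1μF, Q=4μC, V=4.00V)
Op 1: CLOSE 2-4: Q_total=23.00, C_total=4.00, V=5.75; Q2=17.25, Q4=5.75; dissipated=2.042
Op 2: CLOSE 4-1: Q_total=20.75, C_total=5.00, V=4.15; Q4=4.15, Q1=16.60; dissipated=1.600
Final charges: Q1=16.60, Q2=17.25, Q3=7.00, Q4=4.15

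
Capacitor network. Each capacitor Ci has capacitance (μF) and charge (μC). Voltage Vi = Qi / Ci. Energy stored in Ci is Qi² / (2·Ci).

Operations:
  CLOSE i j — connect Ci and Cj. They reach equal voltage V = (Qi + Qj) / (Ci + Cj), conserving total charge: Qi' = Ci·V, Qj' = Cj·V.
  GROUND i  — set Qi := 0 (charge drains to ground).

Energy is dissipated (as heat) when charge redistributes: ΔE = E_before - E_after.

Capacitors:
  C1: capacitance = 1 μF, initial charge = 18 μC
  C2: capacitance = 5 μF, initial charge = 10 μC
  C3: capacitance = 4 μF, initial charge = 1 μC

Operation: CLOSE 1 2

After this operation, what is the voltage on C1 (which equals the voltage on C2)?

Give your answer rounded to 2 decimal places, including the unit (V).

Initial: C1(1μF, Q=18μC, V=18.00V), C2(5μF, Q=10μC, V=2.00V), C3(4μF, Q=1μC, V=0.25V)
Op 1: CLOSE 1-2: Q_total=28.00, C_total=6.00, V=4.67; Q1=4.67, Q2=23.33; dissipated=106.667

Answer: 4.67 V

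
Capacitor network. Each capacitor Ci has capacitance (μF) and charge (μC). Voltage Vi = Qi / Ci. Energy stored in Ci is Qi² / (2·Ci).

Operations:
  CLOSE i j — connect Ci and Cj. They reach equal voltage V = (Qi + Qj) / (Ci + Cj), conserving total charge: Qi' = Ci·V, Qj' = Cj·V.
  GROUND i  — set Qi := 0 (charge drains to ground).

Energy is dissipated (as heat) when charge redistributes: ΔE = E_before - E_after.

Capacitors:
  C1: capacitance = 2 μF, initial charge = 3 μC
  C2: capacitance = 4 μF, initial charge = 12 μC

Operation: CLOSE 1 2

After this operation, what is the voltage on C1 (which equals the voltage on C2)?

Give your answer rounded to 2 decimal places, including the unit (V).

Initial: C1(2μF, Q=3μC, V=1.50V), C2(4μF, Q=12μC, V=3.00V)
Op 1: CLOSE 1-2: Q_total=15.00, C_total=6.00, V=2.50; Q1=5.00, Q2=10.00; dissipated=1.500

Answer: 2.50 V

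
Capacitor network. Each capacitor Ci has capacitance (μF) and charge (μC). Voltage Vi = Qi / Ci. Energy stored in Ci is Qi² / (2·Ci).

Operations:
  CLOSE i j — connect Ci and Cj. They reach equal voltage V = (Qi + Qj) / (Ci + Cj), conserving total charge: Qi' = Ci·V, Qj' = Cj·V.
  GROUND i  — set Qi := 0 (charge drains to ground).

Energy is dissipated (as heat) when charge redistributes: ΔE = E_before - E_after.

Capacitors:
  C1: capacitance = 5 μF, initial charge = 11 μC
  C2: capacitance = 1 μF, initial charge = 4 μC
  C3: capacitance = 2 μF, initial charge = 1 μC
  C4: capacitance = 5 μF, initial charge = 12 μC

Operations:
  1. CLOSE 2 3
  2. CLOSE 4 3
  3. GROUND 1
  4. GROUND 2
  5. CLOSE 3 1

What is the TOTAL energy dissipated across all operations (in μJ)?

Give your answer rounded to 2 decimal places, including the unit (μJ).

Initial: C1(5μF, Q=11μC, V=2.20V), C2(1μF, Q=4μC, V=4.00V), C3(2μF, Q=1μC, V=0.50V), C4(5μF, Q=12μC, V=2.40V)
Op 1: CLOSE 2-3: Q_total=5.00, C_total=3.00, V=1.67; Q2=1.67, Q3=3.33; dissipated=4.083
Op 2: CLOSE 4-3: Q_total=15.33, C_total=7.00, V=2.19; Q4=10.95, Q3=4.38; dissipated=0.384
Op 3: GROUND 1: Q1=0; energy lost=12.100
Op 4: GROUND 2: Q2=0; energy lost=1.389
Op 5: CLOSE 3-1: Q_total=4.38, C_total=7.00, V=0.63; Q3=1.25, Q1=3.13; dissipated=3.427
Total dissipated: 21.384 μJ

Answer: 21.38 μJ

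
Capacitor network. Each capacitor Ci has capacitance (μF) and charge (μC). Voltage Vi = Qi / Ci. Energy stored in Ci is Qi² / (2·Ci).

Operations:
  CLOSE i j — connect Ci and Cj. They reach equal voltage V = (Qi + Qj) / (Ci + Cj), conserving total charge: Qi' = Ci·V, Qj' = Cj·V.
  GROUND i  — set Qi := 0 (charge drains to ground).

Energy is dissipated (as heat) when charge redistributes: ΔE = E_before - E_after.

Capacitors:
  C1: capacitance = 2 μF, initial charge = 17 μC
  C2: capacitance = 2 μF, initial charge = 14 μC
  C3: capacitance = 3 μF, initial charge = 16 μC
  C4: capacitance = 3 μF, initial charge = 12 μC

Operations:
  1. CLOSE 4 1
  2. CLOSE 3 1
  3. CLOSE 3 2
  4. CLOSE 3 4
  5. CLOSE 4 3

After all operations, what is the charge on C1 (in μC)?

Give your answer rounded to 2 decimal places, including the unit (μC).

Answer: 11.04 μC

Derivation:
Initial: C1(2μF, Q=17μC, V=8.50V), C2(2μF, Q=14μC, V=7.00V), C3(3μF, Q=16μC, V=5.33V), C4(3μF, Q=12μC, V=4.00V)
Op 1: CLOSE 4-1: Q_total=29.00, C_total=5.00, V=5.80; Q4=17.40, Q1=11.60; dissipated=12.150
Op 2: CLOSE 3-1: Q_total=27.60, C_total=5.00, V=5.52; Q3=16.56, Q1=11.04; dissipated=0.131
Op 3: CLOSE 3-2: Q_total=30.56, C_total=5.00, V=6.11; Q3=18.34, Q2=12.22; dissipated=1.314
Op 4: CLOSE 3-4: Q_total=35.74, C_total=6.00, V=5.96; Q3=17.87, Q4=17.87; dissipated=0.073
Op 5: CLOSE 4-3: Q_total=35.74, C_total=6.00, V=5.96; Q4=17.87, Q3=17.87; dissipated=0.000
Final charges: Q1=11.04, Q2=12.22, Q3=17.87, Q4=17.87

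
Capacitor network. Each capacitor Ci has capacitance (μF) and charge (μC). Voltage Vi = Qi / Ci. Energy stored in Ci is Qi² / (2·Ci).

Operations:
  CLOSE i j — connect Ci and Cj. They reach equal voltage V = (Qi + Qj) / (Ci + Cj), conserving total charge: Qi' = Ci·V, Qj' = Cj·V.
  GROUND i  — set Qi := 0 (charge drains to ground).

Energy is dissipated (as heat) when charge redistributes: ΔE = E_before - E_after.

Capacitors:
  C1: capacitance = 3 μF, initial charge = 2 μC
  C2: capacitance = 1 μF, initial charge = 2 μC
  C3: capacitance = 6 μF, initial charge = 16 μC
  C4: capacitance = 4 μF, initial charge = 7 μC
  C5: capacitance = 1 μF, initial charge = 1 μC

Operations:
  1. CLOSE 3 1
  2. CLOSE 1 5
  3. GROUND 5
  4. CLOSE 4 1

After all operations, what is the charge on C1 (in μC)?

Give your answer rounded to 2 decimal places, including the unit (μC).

Answer: 5.25 μC

Derivation:
Initial: C1(3μF, Q=2μC, V=0.67V), C2(1μF, Q=2μC, V=2.00V), C3(6μF, Q=16μC, V=2.67V), C4(4μF, Q=7μC, V=1.75V), C5(1μF, Q=1μC, V=1.00V)
Op 1: CLOSE 3-1: Q_total=18.00, C_total=9.00, V=2.00; Q3=12.00, Q1=6.00; dissipated=4.000
Op 2: CLOSE 1-5: Q_total=7.00, C_total=4.00, V=1.75; Q1=5.25, Q5=1.75; dissipated=0.375
Op 3: GROUND 5: Q5=0; energy lost=1.531
Op 4: CLOSE 4-1: Q_total=12.25, C_total=7.00, V=1.75; Q4=7.00, Q1=5.25; dissipated=0.000
Final charges: Q1=5.25, Q2=2.00, Q3=12.00, Q4=7.00, Q5=0.00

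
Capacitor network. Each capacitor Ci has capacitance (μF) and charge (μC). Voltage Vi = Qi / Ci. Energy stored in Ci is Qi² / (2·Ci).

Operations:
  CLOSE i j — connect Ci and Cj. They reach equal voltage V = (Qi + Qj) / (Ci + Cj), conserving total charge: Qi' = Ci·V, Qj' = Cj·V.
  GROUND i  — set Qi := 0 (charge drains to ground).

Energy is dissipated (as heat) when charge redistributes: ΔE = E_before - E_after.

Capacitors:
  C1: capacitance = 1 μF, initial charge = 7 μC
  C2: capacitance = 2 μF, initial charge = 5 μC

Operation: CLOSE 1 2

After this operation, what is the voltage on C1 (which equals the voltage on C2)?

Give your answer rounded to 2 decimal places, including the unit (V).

Answer: 4.00 V

Derivation:
Initial: C1(1μF, Q=7μC, V=7.00V), C2(2μF, Q=5μC, V=2.50V)
Op 1: CLOSE 1-2: Q_total=12.00, C_total=3.00, V=4.00; Q1=4.00, Q2=8.00; dissipated=6.750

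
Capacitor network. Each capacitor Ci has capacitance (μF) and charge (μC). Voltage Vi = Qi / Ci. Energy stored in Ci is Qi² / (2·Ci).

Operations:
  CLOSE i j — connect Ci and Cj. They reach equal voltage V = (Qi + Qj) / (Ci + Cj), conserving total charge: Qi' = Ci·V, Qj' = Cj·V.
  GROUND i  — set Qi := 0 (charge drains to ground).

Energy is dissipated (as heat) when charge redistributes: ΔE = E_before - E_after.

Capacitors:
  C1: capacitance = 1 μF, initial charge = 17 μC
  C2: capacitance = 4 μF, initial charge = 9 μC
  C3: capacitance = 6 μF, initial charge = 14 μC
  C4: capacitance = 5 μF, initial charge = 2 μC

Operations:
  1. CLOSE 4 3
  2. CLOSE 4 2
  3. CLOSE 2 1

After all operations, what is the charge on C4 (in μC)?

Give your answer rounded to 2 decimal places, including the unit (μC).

Answer: 9.04 μC

Derivation:
Initial: C1(1μF, Q=17μC, V=17.00V), C2(4μF, Q=9μC, V=2.25V), C3(6μF, Q=14μC, V=2.33V), C4(5μF, Q=2μC, V=0.40V)
Op 1: CLOSE 4-3: Q_total=16.00, C_total=11.00, V=1.45; Q4=7.27, Q3=8.73; dissipated=5.097
Op 2: CLOSE 4-2: Q_total=16.27, C_total=9.00, V=1.81; Q4=9.04, Q2=7.23; dissipated=0.703
Op 3: CLOSE 2-1: Q_total=24.23, C_total=5.00, V=4.85; Q2=19.39, Q1=4.85; dissipated=92.318
Final charges: Q1=4.85, Q2=19.39, Q3=8.73, Q4=9.04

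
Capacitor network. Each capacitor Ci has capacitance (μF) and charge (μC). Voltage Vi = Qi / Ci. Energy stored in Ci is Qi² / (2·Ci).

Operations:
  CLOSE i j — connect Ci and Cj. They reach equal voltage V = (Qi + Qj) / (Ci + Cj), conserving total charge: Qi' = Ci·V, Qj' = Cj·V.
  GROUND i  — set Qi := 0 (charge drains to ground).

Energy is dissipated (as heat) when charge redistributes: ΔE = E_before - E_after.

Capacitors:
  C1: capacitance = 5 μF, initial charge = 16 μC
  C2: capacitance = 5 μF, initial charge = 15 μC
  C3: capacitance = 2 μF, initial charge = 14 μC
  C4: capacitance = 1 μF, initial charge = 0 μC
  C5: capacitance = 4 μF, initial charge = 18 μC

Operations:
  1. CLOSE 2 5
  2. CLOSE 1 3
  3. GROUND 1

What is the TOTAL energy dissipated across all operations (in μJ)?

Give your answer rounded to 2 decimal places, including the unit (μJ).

Initial: C1(5μF, Q=16μC, V=3.20V), C2(5μF, Q=15μC, V=3.00V), C3(2μF, Q=14μC, V=7.00V), C4(1μF, Q=0μC, V=0.00V), C5(4μF, Q=18μC, V=4.50V)
Op 1: CLOSE 2-5: Q_total=33.00, C_total=9.00, V=3.67; Q2=18.33, Q5=14.67; dissipated=2.500
Op 2: CLOSE 1-3: Q_total=30.00, C_total=7.00, V=4.29; Q1=21.43, Q3=8.57; dissipated=10.314
Op 3: GROUND 1: Q1=0; energy lost=45.918
Total dissipated: 58.733 μJ

Answer: 58.73 μJ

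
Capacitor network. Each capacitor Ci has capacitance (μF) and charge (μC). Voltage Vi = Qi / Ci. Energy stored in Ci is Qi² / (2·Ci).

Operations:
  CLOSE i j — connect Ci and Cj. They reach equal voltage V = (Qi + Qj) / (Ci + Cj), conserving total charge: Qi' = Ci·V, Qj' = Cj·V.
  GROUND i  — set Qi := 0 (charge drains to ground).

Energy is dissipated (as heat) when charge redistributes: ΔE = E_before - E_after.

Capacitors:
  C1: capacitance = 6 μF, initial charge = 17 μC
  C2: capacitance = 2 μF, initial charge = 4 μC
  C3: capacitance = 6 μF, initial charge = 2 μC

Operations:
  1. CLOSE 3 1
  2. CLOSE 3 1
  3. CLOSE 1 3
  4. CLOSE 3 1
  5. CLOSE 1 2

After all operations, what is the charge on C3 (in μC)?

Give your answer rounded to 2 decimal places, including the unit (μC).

Initial: C1(6μF, Q=17μC, V=2.83V), C2(2μF, Q=4μC, V=2.00V), C3(6μF, Q=2μC, V=0.33V)
Op 1: CLOSE 3-1: Q_total=19.00, C_total=12.00, V=1.58; Q3=9.50, Q1=9.50; dissipated=9.375
Op 2: CLOSE 3-1: Q_total=19.00, C_total=12.00, V=1.58; Q3=9.50, Q1=9.50; dissipated=0.000
Op 3: CLOSE 1-3: Q_total=19.00, C_total=12.00, V=1.58; Q1=9.50, Q3=9.50; dissipated=0.000
Op 4: CLOSE 3-1: Q_total=19.00, C_total=12.00, V=1.58; Q3=9.50, Q1=9.50; dissipated=0.000
Op 5: CLOSE 1-2: Q_total=13.50, C_total=8.00, V=1.69; Q1=10.12, Q2=3.38; dissipated=0.130
Final charges: Q1=10.12, Q2=3.38, Q3=9.50

Answer: 9.50 μC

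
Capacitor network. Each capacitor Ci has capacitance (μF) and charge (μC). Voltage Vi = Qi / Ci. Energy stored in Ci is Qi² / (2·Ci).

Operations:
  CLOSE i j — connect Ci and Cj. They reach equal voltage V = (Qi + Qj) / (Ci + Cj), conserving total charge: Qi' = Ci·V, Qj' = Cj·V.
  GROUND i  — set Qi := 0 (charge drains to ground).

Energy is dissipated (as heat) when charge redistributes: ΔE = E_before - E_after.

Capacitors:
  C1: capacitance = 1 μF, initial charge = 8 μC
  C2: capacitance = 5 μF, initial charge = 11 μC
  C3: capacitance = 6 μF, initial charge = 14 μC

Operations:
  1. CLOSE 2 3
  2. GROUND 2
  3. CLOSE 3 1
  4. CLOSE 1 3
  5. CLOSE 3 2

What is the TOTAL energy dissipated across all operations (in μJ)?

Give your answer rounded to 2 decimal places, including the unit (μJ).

Answer: 40.02 μJ

Derivation:
Initial: C1(1μF, Q=8μC, V=8.00V), C2(5μF, Q=11μC, V=2.20V), C3(6μF, Q=14μC, V=2.33V)
Op 1: CLOSE 2-3: Q_total=25.00, C_total=11.00, V=2.27; Q2=11.36, Q3=13.64; dissipated=0.024
Op 2: GROUND 2: Q2=0; energy lost=12.913
Op 3: CLOSE 3-1: Q_total=21.64, C_total=7.00, V=3.09; Q3=18.55, Q1=3.09; dissipated=14.058
Op 4: CLOSE 1-3: Q_total=21.64, C_total=7.00, V=3.09; Q1=3.09, Q3=18.55; dissipated=0.000
Op 5: CLOSE 3-2: Q_total=18.55, C_total=11.00, V=1.69; Q3=10.12, Q2=8.43; dissipated=13.028
Total dissipated: 40.023 μJ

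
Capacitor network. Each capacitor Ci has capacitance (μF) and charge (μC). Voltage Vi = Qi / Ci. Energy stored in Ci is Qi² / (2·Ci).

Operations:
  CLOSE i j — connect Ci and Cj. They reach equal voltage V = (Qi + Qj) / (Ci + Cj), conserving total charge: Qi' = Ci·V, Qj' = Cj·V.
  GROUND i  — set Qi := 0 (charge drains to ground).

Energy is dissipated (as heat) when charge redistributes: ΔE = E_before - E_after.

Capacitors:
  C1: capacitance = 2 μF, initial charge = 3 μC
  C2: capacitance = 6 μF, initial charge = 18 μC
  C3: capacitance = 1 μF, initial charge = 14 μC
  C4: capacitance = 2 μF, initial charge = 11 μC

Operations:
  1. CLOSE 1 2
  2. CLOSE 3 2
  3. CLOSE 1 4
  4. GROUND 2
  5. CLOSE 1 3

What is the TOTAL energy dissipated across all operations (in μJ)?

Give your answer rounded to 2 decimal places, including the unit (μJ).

Answer: 115.47 μJ

Derivation:
Initial: C1(2μF, Q=3μC, V=1.50V), C2(6μF, Q=18μC, V=3.00V), C3(1μF, Q=14μC, V=14.00V), C4(2μF, Q=11μC, V=5.50V)
Op 1: CLOSE 1-2: Q_total=21.00, C_total=8.00, V=2.62; Q1=5.25, Q2=15.75; dissipated=1.688
Op 2: CLOSE 3-2: Q_total=29.75, C_total=7.00, V=4.25; Q3=4.25, Q2=25.50; dissipated=55.453
Op 3: CLOSE 1-4: Q_total=16.25, C_total=4.00, V=4.06; Q1=8.12, Q4=8.12; dissipated=4.133
Op 4: GROUND 2: Q2=0; energy lost=54.188
Op 5: CLOSE 1-3: Q_total=12.38, C_total=3.00, V=4.12; Q1=8.25, Q3=4.12; dissipated=0.012
Total dissipated: 115.473 μJ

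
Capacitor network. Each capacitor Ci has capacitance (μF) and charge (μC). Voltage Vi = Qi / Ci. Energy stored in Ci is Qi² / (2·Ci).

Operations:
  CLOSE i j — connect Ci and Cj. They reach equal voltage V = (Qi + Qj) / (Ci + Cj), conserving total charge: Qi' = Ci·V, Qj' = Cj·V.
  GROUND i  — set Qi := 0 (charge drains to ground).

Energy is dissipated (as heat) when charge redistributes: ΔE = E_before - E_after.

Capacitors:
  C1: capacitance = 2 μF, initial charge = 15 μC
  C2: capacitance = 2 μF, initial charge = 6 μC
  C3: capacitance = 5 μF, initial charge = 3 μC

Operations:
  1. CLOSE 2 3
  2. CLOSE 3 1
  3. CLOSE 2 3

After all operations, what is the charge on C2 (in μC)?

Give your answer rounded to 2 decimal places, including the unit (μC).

Answer: 5.11 μC

Derivation:
Initial: C1(2μF, Q=15μC, V=7.50V), C2(2μF, Q=6μC, V=3.00V), C3(5μF, Q=3μC, V=0.60V)
Op 1: CLOSE 2-3: Q_total=9.00, C_total=7.00, V=1.29; Q2=2.57, Q3=6.43; dissipated=4.114
Op 2: CLOSE 3-1: Q_total=21.43, C_total=7.00, V=3.06; Q3=15.31, Q1=6.12; dissipated=27.584
Op 3: CLOSE 2-3: Q_total=17.88, C_total=7.00, V=2.55; Q2=5.11, Q3=12.77; dissipated=2.252
Final charges: Q1=6.12, Q2=5.11, Q3=12.77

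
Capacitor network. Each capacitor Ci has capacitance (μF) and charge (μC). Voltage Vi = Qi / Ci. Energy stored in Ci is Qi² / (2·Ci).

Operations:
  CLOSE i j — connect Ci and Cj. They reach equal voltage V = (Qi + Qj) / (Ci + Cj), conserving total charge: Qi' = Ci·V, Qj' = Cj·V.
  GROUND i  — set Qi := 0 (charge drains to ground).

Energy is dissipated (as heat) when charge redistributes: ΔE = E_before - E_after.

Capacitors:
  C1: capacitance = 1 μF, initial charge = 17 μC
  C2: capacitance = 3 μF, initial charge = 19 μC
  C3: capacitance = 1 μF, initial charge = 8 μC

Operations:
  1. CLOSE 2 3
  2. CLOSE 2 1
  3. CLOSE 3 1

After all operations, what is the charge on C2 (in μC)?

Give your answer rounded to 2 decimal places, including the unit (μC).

Answer: 27.94 μC

Derivation:
Initial: C1(1μF, Q=17μC, V=17.00V), C2(3μF, Q=19μC, V=6.33V), C3(1μF, Q=8μC, V=8.00V)
Op 1: CLOSE 2-3: Q_total=27.00, C_total=4.00, V=6.75; Q2=20.25, Q3=6.75; dissipated=1.042
Op 2: CLOSE 2-1: Q_total=37.25, C_total=4.00, V=9.31; Q2=27.94, Q1=9.31; dissipated=39.398
Op 3: CLOSE 3-1: Q_total=16.06, C_total=2.00, V=8.03; Q3=8.03, Q1=8.03; dissipated=1.642
Final charges: Q1=8.03, Q2=27.94, Q3=8.03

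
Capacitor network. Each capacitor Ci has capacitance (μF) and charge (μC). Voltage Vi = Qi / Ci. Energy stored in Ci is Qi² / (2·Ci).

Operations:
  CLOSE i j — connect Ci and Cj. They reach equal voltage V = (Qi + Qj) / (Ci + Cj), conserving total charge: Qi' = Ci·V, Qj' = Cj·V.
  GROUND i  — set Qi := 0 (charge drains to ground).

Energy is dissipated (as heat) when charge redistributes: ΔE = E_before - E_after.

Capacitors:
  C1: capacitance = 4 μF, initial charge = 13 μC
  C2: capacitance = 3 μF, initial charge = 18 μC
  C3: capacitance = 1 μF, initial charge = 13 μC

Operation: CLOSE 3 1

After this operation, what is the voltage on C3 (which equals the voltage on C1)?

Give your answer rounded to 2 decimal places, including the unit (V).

Answer: 5.20 V

Derivation:
Initial: C1(4μF, Q=13μC, V=3.25V), C2(3μF, Q=18μC, V=6.00V), C3(1μF, Q=13μC, V=13.00V)
Op 1: CLOSE 3-1: Q_total=26.00, C_total=5.00, V=5.20; Q3=5.20, Q1=20.80; dissipated=38.025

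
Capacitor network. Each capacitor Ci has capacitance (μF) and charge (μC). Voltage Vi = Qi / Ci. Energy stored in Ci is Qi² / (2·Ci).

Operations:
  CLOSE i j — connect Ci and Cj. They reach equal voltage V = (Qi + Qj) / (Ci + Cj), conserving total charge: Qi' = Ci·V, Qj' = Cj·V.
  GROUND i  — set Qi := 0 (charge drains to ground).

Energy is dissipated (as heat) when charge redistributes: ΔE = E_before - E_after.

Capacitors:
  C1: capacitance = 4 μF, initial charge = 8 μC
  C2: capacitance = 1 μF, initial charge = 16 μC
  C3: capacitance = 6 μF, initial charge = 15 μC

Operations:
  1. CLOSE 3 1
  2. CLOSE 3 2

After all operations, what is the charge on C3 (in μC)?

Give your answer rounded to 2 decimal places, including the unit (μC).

Initial: C1(4μF, Q=8μC, V=2.00V), C2(1μF, Q=16μC, V=16.00V), C3(6μF, Q=15μC, V=2.50V)
Op 1: CLOSE 3-1: Q_total=23.00, C_total=10.00, V=2.30; Q3=13.80, Q1=9.20; dissipated=0.300
Op 2: CLOSE 3-2: Q_total=29.80, C_total=7.00, V=4.26; Q3=25.54, Q2=4.26; dissipated=80.439
Final charges: Q1=9.20, Q2=4.26, Q3=25.54

Answer: 25.54 μC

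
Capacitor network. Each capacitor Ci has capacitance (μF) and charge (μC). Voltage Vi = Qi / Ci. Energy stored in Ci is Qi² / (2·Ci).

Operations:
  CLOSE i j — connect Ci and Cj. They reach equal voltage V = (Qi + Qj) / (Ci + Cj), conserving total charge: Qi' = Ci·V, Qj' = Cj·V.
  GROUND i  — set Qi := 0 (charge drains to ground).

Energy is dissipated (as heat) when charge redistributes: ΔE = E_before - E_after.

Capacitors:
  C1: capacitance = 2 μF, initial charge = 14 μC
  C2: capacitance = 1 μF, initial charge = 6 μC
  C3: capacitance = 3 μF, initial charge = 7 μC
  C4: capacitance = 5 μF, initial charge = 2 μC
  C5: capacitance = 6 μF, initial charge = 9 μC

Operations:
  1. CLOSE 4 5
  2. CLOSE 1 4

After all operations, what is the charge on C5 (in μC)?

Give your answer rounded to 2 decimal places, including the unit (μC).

Initial: C1(2μF, Q=14μC, V=7.00V), C2(1μF, Q=6μC, V=6.00V), C3(3μF, Q=7μC, V=2.33V), C4(5μF, Q=2μC, V=0.40V), C5(6μF, Q=9μC, V=1.50V)
Op 1: CLOSE 4-5: Q_total=11.00, C_total=11.00, V=1.00; Q4=5.00, Q5=6.00; dissipated=1.650
Op 2: CLOSE 1-4: Q_total=19.00, C_total=7.00, V=2.71; Q1=5.43, Q4=13.57; dissipated=25.714
Final charges: Q1=5.43, Q2=6.00, Q3=7.00, Q4=13.57, Q5=6.00

Answer: 6.00 μC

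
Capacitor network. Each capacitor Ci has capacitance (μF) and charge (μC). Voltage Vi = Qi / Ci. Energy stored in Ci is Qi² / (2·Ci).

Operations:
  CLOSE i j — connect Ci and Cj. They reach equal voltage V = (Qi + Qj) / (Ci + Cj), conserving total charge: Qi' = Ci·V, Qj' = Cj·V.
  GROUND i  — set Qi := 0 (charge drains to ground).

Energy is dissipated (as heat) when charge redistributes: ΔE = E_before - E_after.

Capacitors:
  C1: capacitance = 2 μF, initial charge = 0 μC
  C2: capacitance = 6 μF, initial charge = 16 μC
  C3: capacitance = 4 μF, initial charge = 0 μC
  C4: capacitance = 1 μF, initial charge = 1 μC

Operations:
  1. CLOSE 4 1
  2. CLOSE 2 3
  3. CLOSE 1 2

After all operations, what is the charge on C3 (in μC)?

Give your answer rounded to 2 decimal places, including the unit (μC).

Initial: C1(2μF, Q=0μC, V=0.00V), C2(6μF, Q=16μC, V=2.67V), C3(4μF, Q=0μC, V=0.00V), C4(1μF, Q=1μC, V=1.00V)
Op 1: CLOSE 4-1: Q_total=1.00, C_total=3.00, V=0.33; Q4=0.33, Q1=0.67; dissipated=0.333
Op 2: CLOSE 2-3: Q_total=16.00, C_total=10.00, V=1.60; Q2=9.60, Q3=6.40; dissipated=8.533
Op 3: CLOSE 1-2: Q_total=10.27, C_total=8.00, V=1.28; Q1=2.57, Q2=7.70; dissipated=1.203
Final charges: Q1=2.57, Q2=7.70, Q3=6.40, Q4=0.33

Answer: 6.40 μC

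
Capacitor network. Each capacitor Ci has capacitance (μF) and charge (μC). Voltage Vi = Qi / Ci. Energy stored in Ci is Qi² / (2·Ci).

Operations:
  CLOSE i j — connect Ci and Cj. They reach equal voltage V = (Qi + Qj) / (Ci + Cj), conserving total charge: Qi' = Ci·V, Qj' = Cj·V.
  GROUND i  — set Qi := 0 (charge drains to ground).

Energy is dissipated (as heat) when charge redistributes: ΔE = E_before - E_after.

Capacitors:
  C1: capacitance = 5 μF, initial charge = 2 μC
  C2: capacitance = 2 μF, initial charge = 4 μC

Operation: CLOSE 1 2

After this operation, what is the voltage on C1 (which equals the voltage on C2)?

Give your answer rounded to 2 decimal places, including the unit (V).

Initial: C1(5μF, Q=2μC, V=0.40V), C2(2μF, Q=4μC, V=2.00V)
Op 1: CLOSE 1-2: Q_total=6.00, C_total=7.00, V=0.86; Q1=4.29, Q2=1.71; dissipated=1.829

Answer: 0.86 V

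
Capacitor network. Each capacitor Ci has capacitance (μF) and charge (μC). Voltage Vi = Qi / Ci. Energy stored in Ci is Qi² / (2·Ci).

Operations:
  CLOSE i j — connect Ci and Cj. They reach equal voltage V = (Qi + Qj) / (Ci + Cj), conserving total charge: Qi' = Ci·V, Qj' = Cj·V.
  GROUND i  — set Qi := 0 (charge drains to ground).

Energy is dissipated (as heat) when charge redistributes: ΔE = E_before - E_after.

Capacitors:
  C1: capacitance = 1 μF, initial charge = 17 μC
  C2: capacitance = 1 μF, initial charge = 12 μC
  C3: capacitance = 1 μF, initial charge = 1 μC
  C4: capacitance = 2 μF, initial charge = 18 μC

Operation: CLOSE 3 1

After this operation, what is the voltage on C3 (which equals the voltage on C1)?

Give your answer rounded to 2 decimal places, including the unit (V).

Answer: 9.00 V

Derivation:
Initial: C1(1μF, Q=17μC, V=17.00V), C2(1μF, Q=12μC, V=12.00V), C3(1μF, Q=1μC, V=1.00V), C4(2μF, Q=18μC, V=9.00V)
Op 1: CLOSE 3-1: Q_total=18.00, C_total=2.00, V=9.00; Q3=9.00, Q1=9.00; dissipated=64.000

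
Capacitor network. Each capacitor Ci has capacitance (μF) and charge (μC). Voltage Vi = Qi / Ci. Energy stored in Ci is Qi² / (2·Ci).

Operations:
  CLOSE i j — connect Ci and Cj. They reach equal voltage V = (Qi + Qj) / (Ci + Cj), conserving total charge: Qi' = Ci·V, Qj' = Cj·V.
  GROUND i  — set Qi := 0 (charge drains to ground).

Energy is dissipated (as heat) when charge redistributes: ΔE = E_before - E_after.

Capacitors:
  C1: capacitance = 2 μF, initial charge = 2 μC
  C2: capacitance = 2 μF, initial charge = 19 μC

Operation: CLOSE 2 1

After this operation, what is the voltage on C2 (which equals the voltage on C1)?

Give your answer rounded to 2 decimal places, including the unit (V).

Initial: C1(2μF, Q=2μC, V=1.00V), C2(2μF, Q=19μC, V=9.50V)
Op 1: CLOSE 2-1: Q_total=21.00, C_total=4.00, V=5.25; Q2=10.50, Q1=10.50; dissipated=36.125

Answer: 5.25 V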